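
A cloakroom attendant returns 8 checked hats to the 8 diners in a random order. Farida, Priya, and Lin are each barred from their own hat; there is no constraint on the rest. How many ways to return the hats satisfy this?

27240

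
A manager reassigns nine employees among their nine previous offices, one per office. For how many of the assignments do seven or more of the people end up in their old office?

37

# with exactly i fixed is C(9,i)·!(9-i); sum over i=7..9:
  i=7: C(9,7)·!2 = 36·1 = 36
  i=8: C(9,8)·!1 = 9·0 = 0
  i=9: C(9,9)·!0 = 1·1 = 1
Total = 37.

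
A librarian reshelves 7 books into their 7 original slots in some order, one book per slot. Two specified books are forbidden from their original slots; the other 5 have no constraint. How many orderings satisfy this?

3720

Let A_j be the event that the j-th constrained one is fixed. By inclusion-exclusion over the 2 events:
Σ_{j=0}^{2} (-1)^j C(2,j)(7-j)!
= C(2,0)·7! - C(2,1)·6! + C(2,2)·5!
= 5040 - 1440 + 120
= 3720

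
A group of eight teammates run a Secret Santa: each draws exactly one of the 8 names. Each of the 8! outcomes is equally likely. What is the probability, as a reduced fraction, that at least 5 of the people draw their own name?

47/13440

Favorable outcomes: Σ_{i≥5} C(8,i)·!(8-i) = 56·2 + 28·1 + 8·0 + 1·1 = 141.
Total outcomes: 8! = 40320.
Probability = 141/40320 = 47/13440.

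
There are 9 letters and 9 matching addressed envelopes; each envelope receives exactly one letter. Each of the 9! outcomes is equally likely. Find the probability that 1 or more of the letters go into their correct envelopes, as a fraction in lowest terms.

Favorable outcomes: Σ_{i≥1} C(9,i)·!(9-i) = 9·14833 + 36·1854 + 84·265 + 126·44 + 126·9 + 84·2 + 36·1 + 9·0 + 1·1 = 229384.
Total outcomes: 9! = 362880.
Probability = 229384/362880 = 28673/45360.

28673/45360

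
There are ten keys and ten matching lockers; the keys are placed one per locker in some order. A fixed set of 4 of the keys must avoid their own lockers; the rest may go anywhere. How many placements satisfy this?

2399760

Let A_j be the event that the j-th constrained one is fixed. By inclusion-exclusion over the 4 events:
Σ_{j=0}^{4} (-1)^j C(4,j)(10-j)!
= C(4,0)·10! - C(4,1)·9! + C(4,2)·8! - C(4,3)·7! + C(4,4)·6!
= 3628800 - 1451520 + 241920 - 20160 + 720
= 2399760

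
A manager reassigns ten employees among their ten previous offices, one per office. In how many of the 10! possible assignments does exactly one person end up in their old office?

1334960

Choose which one of the 10 is fixed: C(10,1) = 10.
The other 9 form a derangement: !9 = 133496.
Total: 10 × 133496 = 1334960.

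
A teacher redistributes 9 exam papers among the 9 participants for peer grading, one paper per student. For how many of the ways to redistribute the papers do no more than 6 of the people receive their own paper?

362843

# with exactly i fixed is C(9,i)·!(9-i); sum over i=0..6:
  i=0: C(9,0)·!9 = 1·133496 = 133496
  i=1: C(9,1)·!8 = 9·14833 = 133497
  i=2: C(9,2)·!7 = 36·1854 = 66744
  i=3: C(9,3)·!6 = 84·265 = 22260
  i=4: C(9,4)·!5 = 126·44 = 5544
  i=5: C(9,5)·!4 = 126·9 = 1134
  i=6: C(9,6)·!3 = 84·2 = 168
Total = 362843.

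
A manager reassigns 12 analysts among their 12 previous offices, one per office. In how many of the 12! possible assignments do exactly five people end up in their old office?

1468368

Choose which 5 of the 12 are fixed: C(12,5) = 792.
The remaining 7 must be deranged: !7 = 1854.
Total: 792 × 1854 = 1468368.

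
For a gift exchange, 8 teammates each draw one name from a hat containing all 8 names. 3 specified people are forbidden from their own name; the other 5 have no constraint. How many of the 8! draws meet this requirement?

Let A_j be the event that the j-th constrained one is fixed. By inclusion-exclusion over the 3 events:
Σ_{j=0}^{3} (-1)^j C(3,j)(8-j)!
= C(3,0)·8! - C(3,1)·7! + C(3,2)·6! - C(3,3)·5!
= 40320 - 15120 + 2160 - 120
= 27240

27240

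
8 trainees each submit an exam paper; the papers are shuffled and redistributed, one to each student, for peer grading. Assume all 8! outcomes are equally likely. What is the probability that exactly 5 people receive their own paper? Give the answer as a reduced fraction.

1/360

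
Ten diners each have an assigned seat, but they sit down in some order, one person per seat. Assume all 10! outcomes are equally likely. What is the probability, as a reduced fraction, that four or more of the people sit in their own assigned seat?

Favorable outcomes: Σ_{i≥4} C(10,i)·!(10-i) = 210·265 + 252·44 + 210·9 + 120·2 + 45·1 + 10·0 + 1·1 = 68914.
Total outcomes: 10! = 3628800.
Probability = 68914/3628800 = 34457/1814400.

34457/1814400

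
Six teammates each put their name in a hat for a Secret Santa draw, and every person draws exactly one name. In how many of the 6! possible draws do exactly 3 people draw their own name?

40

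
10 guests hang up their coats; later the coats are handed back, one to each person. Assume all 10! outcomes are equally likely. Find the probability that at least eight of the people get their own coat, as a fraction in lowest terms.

23/1814400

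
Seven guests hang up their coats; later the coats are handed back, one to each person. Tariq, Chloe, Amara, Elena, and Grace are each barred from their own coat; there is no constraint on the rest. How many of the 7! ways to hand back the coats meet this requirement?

2428

Inclusion-exclusion on the 5 forbidden self-matches:
Σ_{j=0}^{5} (-1)^j C(5,j)(7-j)!
= C(5,0)·7! - C(5,1)·6! + C(5,2)·5! - C(5,3)·4! + C(5,4)·3! - C(5,5)·2!
= 5040 - 3600 + 1200 - 240 + 30 - 2
= 2428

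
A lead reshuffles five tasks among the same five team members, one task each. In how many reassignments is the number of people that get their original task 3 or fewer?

# with exactly i fixed is C(5,i)·!(5-i); sum over i=0..3:
  i=0: C(5,0)·!5 = 1·44 = 44
  i=1: C(5,1)·!4 = 5·9 = 45
  i=2: C(5,2)·!3 = 10·2 = 20
  i=3: C(5,3)·!2 = 10·1 = 10
Total = 119.

119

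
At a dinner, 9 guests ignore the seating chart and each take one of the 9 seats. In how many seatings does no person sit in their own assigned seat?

133496

The subfactorial !9 = [9!/e] (nearest integer).
9! = 362880, and 362880/e ≈ 133496.09, so !9 = 133496.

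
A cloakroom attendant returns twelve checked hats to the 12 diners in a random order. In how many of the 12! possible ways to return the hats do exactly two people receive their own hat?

88107426

Pick the 2 fixed positions: C(12,2) = 66 ways.
The other 10 form a derangement: !10 = 1334961.
Total: 66 × 1334961 = 88107426.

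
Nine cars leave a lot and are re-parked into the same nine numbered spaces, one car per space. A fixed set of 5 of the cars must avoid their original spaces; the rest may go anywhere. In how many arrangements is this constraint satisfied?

205056

Let A_j be the event that the j-th constrained one is fixed. By inclusion-exclusion over the 5 events:
Σ_{j=0}^{5} (-1)^j C(5,j)(9-j)!
= C(5,0)·9! - C(5,1)·8! + C(5,2)·7! - C(5,3)·6! + C(5,4)·5! - C(5,5)·4!
= 362880 - 201600 + 50400 - 7200 + 600 - 24
= 205056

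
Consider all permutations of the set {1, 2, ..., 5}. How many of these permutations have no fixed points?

!5 = 5! · Σ_{k=0}^{5} (-1)^k/k!
= 5! - 5!/1! + 5!/2! - 5!/3! + 5!/4! - 5!/5!
= 120 - 120 + 60 - 20 + 5 - 1
= 44

44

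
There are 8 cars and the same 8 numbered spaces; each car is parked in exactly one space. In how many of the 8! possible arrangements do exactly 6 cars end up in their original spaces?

28

Choose which 6 of the 8 are fixed: C(8,6) = 28.
The remaining 2 must be deranged: !2 = 1.
Total: 28 × 1 = 28.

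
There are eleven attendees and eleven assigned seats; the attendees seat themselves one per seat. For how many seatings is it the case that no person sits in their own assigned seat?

!11 = 11! · Σ_{k=0}^{11} (-1)^k/k!
= 11! - 11!/1! + 11!/2! - 11!/3! + 11!/4! - 11!/5! + 11!/6! - 11!/7! + 11!/8! - 11!/9! + 11!/10! - 11!/11!
= 39916800 - 39916800 + 19958400 - 6652800 + 1663200 - 332640 + 55440 - 7920 + 990 - 110 + 11 - 1
= 14684570

14684570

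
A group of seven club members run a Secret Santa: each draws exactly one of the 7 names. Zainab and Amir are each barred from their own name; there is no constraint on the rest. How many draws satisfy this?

Let A_j be the event that the j-th constrained one is fixed. By inclusion-exclusion over the 2 events:
Σ_{j=0}^{2} (-1)^j C(2,j)(7-j)!
= C(2,0)·7! - C(2,1)·6! + C(2,2)·5!
= 5040 - 1440 + 120
= 3720

3720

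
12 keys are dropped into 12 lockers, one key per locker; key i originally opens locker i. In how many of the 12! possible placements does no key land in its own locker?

176214841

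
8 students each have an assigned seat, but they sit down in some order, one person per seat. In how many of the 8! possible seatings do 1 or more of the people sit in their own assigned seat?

Sum C(8,i)·!(8-i) for i = 1..8:
  i=1: C(8,1)·!7 = 8·1854 = 14832
  i=2: C(8,2)·!6 = 28·265 = 7420
  i=3: C(8,3)·!5 = 56·44 = 2464
  i=4: C(8,4)·!4 = 70·9 = 630
  i=5: C(8,5)·!3 = 56·2 = 112
  i=6: C(8,6)·!2 = 28·1 = 28
  i=7: C(8,7)·!1 = 8·0 = 0
  i=8: C(8,8)·!0 = 1·1 = 1
Total = 25487.

25487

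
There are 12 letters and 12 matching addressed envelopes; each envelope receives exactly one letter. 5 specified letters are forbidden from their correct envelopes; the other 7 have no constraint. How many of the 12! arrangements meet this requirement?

312273360

Inclusion-exclusion on the 5 forbidden self-matches:
Σ_{j=0}^{5} (-1)^j C(5,j)(12-j)!
= C(5,0)·12! - C(5,1)·11! + C(5,2)·10! - C(5,3)·9! + C(5,4)·8! - C(5,5)·7!
= 479001600 - 199584000 + 36288000 - 3628800 + 201600 - 5040
= 312273360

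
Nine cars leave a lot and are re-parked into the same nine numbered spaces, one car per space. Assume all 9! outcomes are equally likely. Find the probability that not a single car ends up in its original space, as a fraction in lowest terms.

Favorable outcomes: !9 = 133496.
Total outcomes: 9! = 362880.
Probability = 133496/362880 = 16687/45360.

16687/45360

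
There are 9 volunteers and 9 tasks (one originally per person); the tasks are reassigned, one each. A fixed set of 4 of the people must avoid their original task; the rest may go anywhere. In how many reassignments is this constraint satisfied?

229080

Inclusion-exclusion on the 4 forbidden self-matches:
Σ_{j=0}^{4} (-1)^j C(4,j)(9-j)!
= C(4,0)·9! - C(4,1)·8! + C(4,2)·7! - C(4,3)·6! + C(4,4)·5!
= 362880 - 161280 + 30240 - 2880 + 120
= 229080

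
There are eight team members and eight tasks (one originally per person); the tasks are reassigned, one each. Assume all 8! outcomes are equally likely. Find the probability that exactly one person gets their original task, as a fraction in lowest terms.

103/280

Favorable outcomes: C(8,1)·!7 = 8·1854 = 14832.
Total outcomes: 8! = 40320.
Probability = 14832/40320 = 103/280.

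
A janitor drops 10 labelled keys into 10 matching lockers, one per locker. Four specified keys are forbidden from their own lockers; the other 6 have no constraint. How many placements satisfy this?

2399760

Let A_j be the event that the j-th constrained one is fixed. By inclusion-exclusion over the 4 events:
Σ_{j=0}^{4} (-1)^j C(4,j)(10-j)!
= C(4,0)·10! - C(4,1)·9! + C(4,2)·8! - C(4,3)·7! + C(4,4)·6!
= 3628800 - 1451520 + 241920 - 20160 + 720
= 2399760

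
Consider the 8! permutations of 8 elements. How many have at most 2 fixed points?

37085

# with exactly i fixed is C(8,i)·!(8-i); sum over i=0..2:
  i=0: C(8,0)·!8 = 1·14833 = 14833
  i=1: C(8,1)·!7 = 8·1854 = 14832
  i=2: C(8,2)·!6 = 28·265 = 7420
Total = 37085.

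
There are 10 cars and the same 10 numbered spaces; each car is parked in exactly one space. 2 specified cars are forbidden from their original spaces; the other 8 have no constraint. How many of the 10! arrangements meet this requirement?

Let A_j be the event that the j-th constrained one is fixed. By inclusion-exclusion over the 2 events:
Σ_{j=0}^{2} (-1)^j C(2,j)(10-j)!
= C(2,0)·10! - C(2,1)·9! + C(2,2)·8!
= 3628800 - 725760 + 40320
= 2943360

2943360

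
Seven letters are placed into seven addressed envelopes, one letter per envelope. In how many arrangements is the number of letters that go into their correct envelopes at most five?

5039

Sum C(7,i)·!(7-i) for i = 0..5:
  i=0: C(7,0)·!7 = 1·1854 = 1854
  i=1: C(7,1)·!6 = 7·265 = 1855
  i=2: C(7,2)·!5 = 21·44 = 924
  i=3: C(7,3)·!4 = 35·9 = 315
  i=4: C(7,4)·!3 = 35·2 = 70
  i=5: C(7,5)·!2 = 21·1 = 21
Total = 5039.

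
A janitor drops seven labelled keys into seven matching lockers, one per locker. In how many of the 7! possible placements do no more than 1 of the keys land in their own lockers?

3709

Sum C(7,i)·!(7-i) for i = 0..1:
  i=0: C(7,0)·!7 = 1·1854 = 1854
  i=1: C(7,1)·!6 = 7·265 = 1855
Total = 3709.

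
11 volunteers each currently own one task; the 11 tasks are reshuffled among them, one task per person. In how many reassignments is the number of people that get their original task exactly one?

14684571

Choose which one of the 11 is fixed: C(11,1) = 11.
The remaining 10 must be deranged: !10 = 1334961.
Total: 11 × 1334961 = 14684571.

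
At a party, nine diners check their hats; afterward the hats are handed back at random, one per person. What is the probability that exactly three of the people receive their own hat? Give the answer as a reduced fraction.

53/864

Favorable outcomes: C(9,3)·!6 = 84·265 = 22260.
Total outcomes: 9! = 362880.
Probability = 22260/362880 = 53/864.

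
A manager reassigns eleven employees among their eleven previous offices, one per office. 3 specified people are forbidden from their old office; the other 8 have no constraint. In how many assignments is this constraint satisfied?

30078720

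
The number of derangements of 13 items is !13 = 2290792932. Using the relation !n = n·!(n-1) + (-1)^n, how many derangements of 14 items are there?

!14 = 14·2290792932 + 1 = 32071101049.

32071101049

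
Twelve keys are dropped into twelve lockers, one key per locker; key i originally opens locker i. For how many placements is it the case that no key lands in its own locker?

176214841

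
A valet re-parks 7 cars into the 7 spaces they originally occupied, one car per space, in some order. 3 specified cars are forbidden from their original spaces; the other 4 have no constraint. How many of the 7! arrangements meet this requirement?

3216

Inclusion-exclusion on the 3 forbidden self-matches:
Σ_{j=0}^{3} (-1)^j C(3,j)(7-j)!
= C(3,0)·7! - C(3,1)·6! + C(3,2)·5! - C(3,3)·4!
= 5040 - 2160 + 360 - 24
= 3216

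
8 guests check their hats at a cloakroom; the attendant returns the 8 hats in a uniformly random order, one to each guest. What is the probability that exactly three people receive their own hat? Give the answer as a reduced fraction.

Favorable outcomes: C(8,3)·!5 = 56·44 = 2464.
Total outcomes: 8! = 40320.
Probability = 2464/40320 = 11/180.

11/180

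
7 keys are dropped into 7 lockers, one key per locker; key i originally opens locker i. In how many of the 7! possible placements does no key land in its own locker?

Recurrence: !7 = 7·!6 + (-1)^7.
!7 = 7·265 - 1 = 1854

1854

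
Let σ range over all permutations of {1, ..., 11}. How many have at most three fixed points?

39158866

Sum C(11,i)·!(11-i) for i = 0..3:
  i=0: C(11,0)·!11 = 1·14684570 = 14684570
  i=1: C(11,1)·!10 = 11·1334961 = 14684571
  i=2: C(11,2)·!9 = 55·133496 = 7342280
  i=3: C(11,3)·!8 = 165·14833 = 2447445
Total = 39158866.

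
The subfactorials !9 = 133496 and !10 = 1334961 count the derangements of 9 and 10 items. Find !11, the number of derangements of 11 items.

!11 = (11-1)·(!10 + !9) = 10·(1334961 + 133496) = 10·1468457 = 14684570.

14684570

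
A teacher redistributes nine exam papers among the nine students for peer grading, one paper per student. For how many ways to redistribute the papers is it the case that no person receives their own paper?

133496

Use !n = (n-1)(!(n-1) + !(n-2)).
!9 = 8·(14833 + 1854) = 8·16687 = 133496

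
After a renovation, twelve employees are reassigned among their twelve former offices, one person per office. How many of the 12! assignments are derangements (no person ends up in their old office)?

Recurrence: !12 = 12·!11 + (-1)^12.
!12 = 12·14684570 + 1 = 176214841

176214841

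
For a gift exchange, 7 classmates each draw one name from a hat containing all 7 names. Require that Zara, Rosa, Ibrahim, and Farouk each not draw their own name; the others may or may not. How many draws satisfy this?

2790

Let A_j be the event that the j-th constrained one is fixed. By inclusion-exclusion over the 4 events:
Σ_{j=0}^{4} (-1)^j C(4,j)(7-j)!
= C(4,0)·7! - C(4,1)·6! + C(4,2)·5! - C(4,3)·4! + C(4,4)·3!
= 5040 - 2880 + 720 - 96 + 6
= 2790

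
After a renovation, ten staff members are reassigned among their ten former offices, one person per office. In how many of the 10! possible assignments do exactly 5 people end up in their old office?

11088

Choose which 5 of the 10 are fixed: C(10,5) = 252.
The other 5 form a derangement: !5 = 44.
Total: 252 × 44 = 11088.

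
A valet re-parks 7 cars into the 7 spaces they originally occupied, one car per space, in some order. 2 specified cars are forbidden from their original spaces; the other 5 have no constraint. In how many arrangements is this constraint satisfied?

3720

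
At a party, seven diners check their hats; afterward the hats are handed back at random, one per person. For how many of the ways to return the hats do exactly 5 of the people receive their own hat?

21

Choose which 5 of the 7 are fixed: C(7,5) = 21.
The other 2 form a derangement: !2 = 1.
Total: 21 × 1 = 21.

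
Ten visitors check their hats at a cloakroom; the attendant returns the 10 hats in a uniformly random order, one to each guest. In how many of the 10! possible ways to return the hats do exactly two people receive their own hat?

667485

Choose which 2 of the 10 are fixed: C(10,2) = 45.
The remaining 8 must be deranged: !8 = 14833.
Total: 45 × 14833 = 667485.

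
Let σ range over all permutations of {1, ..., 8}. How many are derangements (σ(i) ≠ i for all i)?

!8 is the nearest integer to 8!/e.
8! = 40320, and 40320/e ≈ 14832.90, so !8 = 14833.

14833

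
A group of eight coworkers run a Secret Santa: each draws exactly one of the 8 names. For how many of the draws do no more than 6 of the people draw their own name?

40319

# with exactly i fixed is C(8,i)·!(8-i); sum over i=0..6:
  i=0: C(8,0)·!8 = 1·14833 = 14833
  i=1: C(8,1)·!7 = 8·1854 = 14832
  i=2: C(8,2)·!6 = 28·265 = 7420
  i=3: C(8,3)·!5 = 56·44 = 2464
  i=4: C(8,4)·!4 = 70·9 = 630
  i=5: C(8,5)·!3 = 56·2 = 112
  i=6: C(8,6)·!2 = 28·1 = 28
Total = 40319.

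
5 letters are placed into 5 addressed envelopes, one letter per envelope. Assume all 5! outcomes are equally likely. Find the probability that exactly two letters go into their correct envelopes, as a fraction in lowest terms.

Favorable outcomes: C(5,2)·!3 = 10·2 = 20.
Total outcomes: 5! = 120.
Probability = 20/120 = 1/6.

1/6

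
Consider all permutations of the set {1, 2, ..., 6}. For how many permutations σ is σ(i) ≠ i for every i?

Recurrence: !6 = 6·!5 + (-1)^6.
!6 = 6·44 + 1 = 265

265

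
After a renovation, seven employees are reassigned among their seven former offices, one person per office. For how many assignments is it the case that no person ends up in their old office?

!7 is the nearest integer to 7!/e.
7! = 5040, and 5040/e ≈ 1854.11, so !7 = 1854.

1854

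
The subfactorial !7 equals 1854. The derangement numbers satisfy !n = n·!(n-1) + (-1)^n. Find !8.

!8 = 8·1854 + 1 = 14833.

14833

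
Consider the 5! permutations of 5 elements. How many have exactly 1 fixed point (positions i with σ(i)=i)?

45

Pick the single fixed position: C(5,1) = 5 ways.
The other 4 form a derangement: !4 = 9.
Total: 5 × 9 = 45.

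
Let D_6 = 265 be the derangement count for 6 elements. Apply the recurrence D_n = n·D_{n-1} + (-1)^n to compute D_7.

1854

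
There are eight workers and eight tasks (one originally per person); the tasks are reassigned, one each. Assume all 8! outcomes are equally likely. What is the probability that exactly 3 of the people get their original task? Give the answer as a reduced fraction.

11/180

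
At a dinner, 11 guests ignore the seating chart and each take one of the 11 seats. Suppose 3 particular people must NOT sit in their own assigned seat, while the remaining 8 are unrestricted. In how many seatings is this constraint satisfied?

30078720

Let A_j be the event that the j-th constrained one is fixed. By inclusion-exclusion over the 3 events:
Σ_{j=0}^{3} (-1)^j C(3,j)(11-j)!
= C(3,0)·11! - C(3,1)·10! + C(3,2)·9! - C(3,3)·8!
= 39916800 - 10886400 + 1088640 - 40320
= 30078720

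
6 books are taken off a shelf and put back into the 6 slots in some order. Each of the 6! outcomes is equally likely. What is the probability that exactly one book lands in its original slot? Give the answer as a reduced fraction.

11/30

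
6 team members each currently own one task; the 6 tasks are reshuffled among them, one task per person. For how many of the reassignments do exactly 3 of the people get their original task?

40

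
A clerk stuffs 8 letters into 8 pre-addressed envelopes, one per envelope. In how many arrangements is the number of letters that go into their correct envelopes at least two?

10655

# with exactly i fixed is C(8,i)·!(8-i); sum over i=2..8:
  i=2: C(8,2)·!6 = 28·265 = 7420
  i=3: C(8,3)·!5 = 56·44 = 2464
  i=4: C(8,4)·!4 = 70·9 = 630
  i=5: C(8,5)·!3 = 56·2 = 112
  i=6: C(8,6)·!2 = 28·1 = 28
  i=7: C(8,7)·!1 = 8·0 = 0
  i=8: C(8,8)·!0 = 1·1 = 1
Total = 10655.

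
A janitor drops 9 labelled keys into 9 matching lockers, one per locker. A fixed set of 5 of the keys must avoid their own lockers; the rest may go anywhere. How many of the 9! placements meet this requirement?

205056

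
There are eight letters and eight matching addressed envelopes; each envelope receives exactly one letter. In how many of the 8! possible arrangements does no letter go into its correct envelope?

14833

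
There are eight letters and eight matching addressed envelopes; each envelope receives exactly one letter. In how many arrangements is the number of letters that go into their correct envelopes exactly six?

Pick the 6 fixed positions: C(8,6) = 28 ways.
The remaining 2 must be deranged: !2 = 1.
Total: 28 × 1 = 28.

28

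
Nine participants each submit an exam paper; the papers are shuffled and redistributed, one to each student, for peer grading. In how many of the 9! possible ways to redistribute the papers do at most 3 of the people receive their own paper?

Sum C(9,i)·!(9-i) for i = 0..3:
  i=0: C(9,0)·!9 = 1·133496 = 133496
  i=1: C(9,1)·!8 = 9·14833 = 133497
  i=2: C(9,2)·!7 = 36·1854 = 66744
  i=3: C(9,3)·!6 = 84·265 = 22260
Total = 355997.

355997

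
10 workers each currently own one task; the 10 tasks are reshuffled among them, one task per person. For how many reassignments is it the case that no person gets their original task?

1334961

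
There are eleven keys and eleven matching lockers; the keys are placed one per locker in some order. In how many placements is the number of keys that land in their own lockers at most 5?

39893116

# with exactly i fixed is C(11,i)·!(11-i); sum over i=0..5:
  i=0: C(11,0)·!11 = 1·14684570 = 14684570
  i=1: C(11,1)·!10 = 11·1334961 = 14684571
  i=2: C(11,2)·!9 = 55·133496 = 7342280
  i=3: C(11,3)·!8 = 165·14833 = 2447445
  i=4: C(11,4)·!7 = 330·1854 = 611820
  i=5: C(11,5)·!6 = 462·265 = 122430
Total = 39893116.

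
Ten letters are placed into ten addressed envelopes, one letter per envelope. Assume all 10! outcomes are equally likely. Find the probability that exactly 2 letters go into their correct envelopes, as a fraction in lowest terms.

2119/11520

Favorable outcomes: C(10,2)·!8 = 45·14833 = 667485.
Total outcomes: 10! = 3628800.
Probability = 667485/3628800 = 2119/11520.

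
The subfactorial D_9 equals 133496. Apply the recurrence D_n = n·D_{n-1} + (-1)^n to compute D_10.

D_10 = 10·133496 + 1 = 1334961.

1334961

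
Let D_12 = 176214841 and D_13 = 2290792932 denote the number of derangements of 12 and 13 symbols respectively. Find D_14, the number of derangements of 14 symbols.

32071101049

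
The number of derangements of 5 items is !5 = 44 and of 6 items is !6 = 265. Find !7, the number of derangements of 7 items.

1854

!7 = (7-1)·(!6 + !5) = 6·(265 + 44) = 6·309 = 1854.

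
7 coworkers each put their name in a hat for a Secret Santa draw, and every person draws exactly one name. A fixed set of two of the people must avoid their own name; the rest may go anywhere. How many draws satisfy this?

Inclusion-exclusion on the 2 forbidden self-matches:
Σ_{j=0}^{2} (-1)^j C(2,j)(7-j)!
= C(2,0)·7! - C(2,1)·6! + C(2,2)·5!
= 5040 - 1440 + 120
= 3720

3720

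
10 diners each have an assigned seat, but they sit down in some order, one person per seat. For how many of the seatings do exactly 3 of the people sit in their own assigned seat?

222480

Choose which 3 of the 10 are fixed: C(10,3) = 120.
The remaining 7 must be deranged: !7 = 1854.
Total: 120 × 1854 = 222480.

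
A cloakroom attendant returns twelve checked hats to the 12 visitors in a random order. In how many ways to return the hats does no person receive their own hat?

176214841

Use !n = n·!(n-1) + (-1)^n.
!12 = 12·14684570 + 1 = 176214841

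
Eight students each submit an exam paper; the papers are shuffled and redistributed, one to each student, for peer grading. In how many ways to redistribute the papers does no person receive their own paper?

The number of derangements of 8 is !8 = Σ_{k=0}^{8} (-1)^k·8!/k!
= 8! - 8!/1! + 8!/2! - 8!/3! + 8!/4! - 8!/5! + 8!/6! - 8!/7! + 8!/8!
= 40320 - 40320 + 20160 - 6720 + 1680 - 336 + 56 - 8 + 1
= 14833

14833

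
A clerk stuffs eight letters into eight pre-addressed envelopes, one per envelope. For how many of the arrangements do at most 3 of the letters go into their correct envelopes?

39549

# with exactly i fixed is C(8,i)·!(8-i); sum over i=0..3:
  i=0: C(8,0)·!8 = 1·14833 = 14833
  i=1: C(8,1)·!7 = 8·1854 = 14832
  i=2: C(8,2)·!6 = 28·265 = 7420
  i=3: C(8,3)·!5 = 56·44 = 2464
Total = 39549.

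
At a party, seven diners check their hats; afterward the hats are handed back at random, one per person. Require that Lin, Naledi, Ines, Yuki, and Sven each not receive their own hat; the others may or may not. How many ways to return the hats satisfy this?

2428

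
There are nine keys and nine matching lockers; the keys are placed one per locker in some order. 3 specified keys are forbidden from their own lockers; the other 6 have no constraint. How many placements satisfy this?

256320

Let A_j be the event that the j-th constrained one is fixed. By inclusion-exclusion over the 3 events:
Σ_{j=0}^{3} (-1)^j C(3,j)(9-j)!
= C(3,0)·9! - C(3,1)·8! + C(3,2)·7! - C(3,3)·6!
= 362880 - 120960 + 15120 - 720
= 256320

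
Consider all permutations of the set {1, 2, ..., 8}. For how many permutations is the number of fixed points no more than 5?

# with exactly i fixed is C(8,i)·!(8-i); sum over i=0..5:
  i=0: C(8,0)·!8 = 1·14833 = 14833
  i=1: C(8,1)·!7 = 8·1854 = 14832
  i=2: C(8,2)·!6 = 28·265 = 7420
  i=3: C(8,3)·!5 = 56·44 = 2464
  i=4: C(8,4)·!4 = 70·9 = 630
  i=5: C(8,5)·!3 = 56·2 = 112
Total = 40291.

40291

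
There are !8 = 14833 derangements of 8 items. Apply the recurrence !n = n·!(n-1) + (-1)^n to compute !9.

133496

!9 = 9·14833 - 1 = 133496.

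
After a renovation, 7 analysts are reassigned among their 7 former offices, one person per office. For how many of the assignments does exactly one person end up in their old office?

1855

Pick the single fixed position: C(7,1) = 7 ways.
The remaining 6 must be deranged: !6 = 265.
Total: 7 × 265 = 1855.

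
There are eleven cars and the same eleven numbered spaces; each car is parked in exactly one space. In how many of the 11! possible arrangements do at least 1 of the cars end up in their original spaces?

25232230

# with exactly i fixed is C(11,i)·!(11-i); sum over i=1..11:
  i=1: C(11,1)·!10 = 11·1334961 = 14684571
  i=2: C(11,2)·!9 = 55·133496 = 7342280
  i=3: C(11,3)·!8 = 165·14833 = 2447445
  i=4: C(11,4)·!7 = 330·1854 = 611820
  i=5: C(11,5)·!6 = 462·265 = 122430
  i=6: C(11,6)·!5 = 462·44 = 20328
  i=7: C(11,7)·!4 = 330·9 = 2970
  i=8: C(11,8)·!3 = 165·2 = 330
  i=9: C(11,9)·!2 = 55·1 = 55
  i=10: C(11,10)·!1 = 11·0 = 0
  i=11: C(11,11)·!0 = 1·1 = 1
Total = 25232230.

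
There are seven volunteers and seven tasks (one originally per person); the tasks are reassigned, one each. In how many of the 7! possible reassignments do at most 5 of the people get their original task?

# with exactly i fixed is C(7,i)·!(7-i); sum over i=0..5:
  i=0: C(7,0)·!7 = 1·1854 = 1854
  i=1: C(7,1)·!6 = 7·265 = 1855
  i=2: C(7,2)·!5 = 21·44 = 924
  i=3: C(7,3)·!4 = 35·9 = 315
  i=4: C(7,4)·!3 = 35·2 = 70
  i=5: C(7,5)·!2 = 21·1 = 21
Total = 5039.

5039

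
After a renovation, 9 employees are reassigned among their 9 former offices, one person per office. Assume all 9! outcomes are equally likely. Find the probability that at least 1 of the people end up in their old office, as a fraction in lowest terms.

28673/45360

Favorable outcomes: Σ_{i≥1} C(9,i)·!(9-i) = 9·14833 + 36·1854 + 84·265 + 126·44 + 126·9 + 84·2 + 36·1 + 9·0 + 1·1 = 229384.
Total outcomes: 9! = 362880.
Probability = 229384/362880 = 28673/45360.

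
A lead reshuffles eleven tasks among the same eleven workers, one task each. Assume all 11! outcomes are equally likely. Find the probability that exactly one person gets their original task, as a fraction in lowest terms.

Favorable outcomes: C(11,1)·!10 = 11·1334961 = 14684571.
Total outcomes: 11! = 39916800.
Probability = 14684571/39916800 = 16481/44800.

16481/44800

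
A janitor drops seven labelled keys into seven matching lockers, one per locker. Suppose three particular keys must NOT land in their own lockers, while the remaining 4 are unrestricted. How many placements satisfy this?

Let A_j be the event that the j-th constrained one is fixed. By inclusion-exclusion over the 3 events:
Σ_{j=0}^{3} (-1)^j C(3,j)(7-j)!
= C(3,0)·7! - C(3,1)·6! + C(3,2)·5! - C(3,3)·4!
= 5040 - 2160 + 360 - 24
= 3216

3216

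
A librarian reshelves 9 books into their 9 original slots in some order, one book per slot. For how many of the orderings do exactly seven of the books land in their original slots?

Choose which 7 of the 9 are fixed: C(9,7) = 36.
The other 2 form a derangement: !2 = 1.
Total: 36 × 1 = 36.

36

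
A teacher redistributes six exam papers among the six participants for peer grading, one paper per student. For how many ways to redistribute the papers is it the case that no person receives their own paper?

265

By inclusion-exclusion, !6 = Σ (-1)^k · 6!/k! for k=0..6
= 6! - 6!/1! + 6!/2! - 6!/3! + 6!/4! - 6!/5! + 6!/6!
= 720 - 720 + 360 - 120 + 30 - 6 + 1
= 265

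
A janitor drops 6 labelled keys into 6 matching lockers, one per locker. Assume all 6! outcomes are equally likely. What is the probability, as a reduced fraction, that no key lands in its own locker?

53/144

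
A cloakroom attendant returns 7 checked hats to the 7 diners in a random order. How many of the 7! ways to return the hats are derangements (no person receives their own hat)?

The subfactorial !7 = [7!/e] (nearest integer).
7! = 5040, and 5040/e ≈ 1854.11, so !7 = 1854.

1854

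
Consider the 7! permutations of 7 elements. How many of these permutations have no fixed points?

1854

By inclusion-exclusion, !7 = Σ (-1)^k · 7!/k! for k=0..7
= 7! - 7!/1! + 7!/2! - 7!/3! + 7!/4! - 7!/5! + 7!/6! - 7!/7!
= 5040 - 5040 + 2520 - 840 + 210 - 42 + 7 - 1
= 1854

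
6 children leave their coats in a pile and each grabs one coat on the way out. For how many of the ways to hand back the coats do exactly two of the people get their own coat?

135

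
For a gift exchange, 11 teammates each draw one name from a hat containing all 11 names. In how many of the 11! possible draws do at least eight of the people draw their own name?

386

Sum C(11,i)·!(11-i) for i = 8..11:
  i=8: C(11,8)·!3 = 165·2 = 330
  i=9: C(11,9)·!2 = 55·1 = 55
  i=10: C(11,10)·!1 = 11·0 = 0
  i=11: C(11,11)·!0 = 1·1 = 1
Total = 386.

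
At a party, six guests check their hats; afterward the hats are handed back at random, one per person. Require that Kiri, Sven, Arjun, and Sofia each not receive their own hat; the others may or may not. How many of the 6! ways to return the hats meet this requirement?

362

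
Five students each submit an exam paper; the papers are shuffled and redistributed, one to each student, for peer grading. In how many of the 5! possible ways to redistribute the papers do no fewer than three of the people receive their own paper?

11

Sum C(5,i)·!(5-i) for i = 3..5:
  i=3: C(5,3)·!2 = 10·1 = 10
  i=4: C(5,4)·!1 = 5·0 = 0
  i=5: C(5,5)·!0 = 1·1 = 1
Total = 11.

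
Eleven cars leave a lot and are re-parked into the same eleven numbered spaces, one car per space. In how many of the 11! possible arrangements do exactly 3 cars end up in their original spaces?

2447445

Choose which 3 of the 11 are fixed: C(11,3) = 165.
The remaining 8 must be deranged: !8 = 14833.
Total: 165 × 14833 = 2447445.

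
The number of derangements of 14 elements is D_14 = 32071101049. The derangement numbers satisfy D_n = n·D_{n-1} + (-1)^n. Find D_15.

481066515734

D_15 = 15·32071101049 - 1 = 481066515734.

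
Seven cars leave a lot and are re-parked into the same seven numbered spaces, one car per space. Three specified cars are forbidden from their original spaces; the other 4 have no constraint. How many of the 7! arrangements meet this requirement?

Inclusion-exclusion on the 3 forbidden self-matches:
Σ_{j=0}^{3} (-1)^j C(3,j)(7-j)!
= C(3,0)·7! - C(3,1)·6! + C(3,2)·5! - C(3,3)·4!
= 5040 - 2160 + 360 - 24
= 3216

3216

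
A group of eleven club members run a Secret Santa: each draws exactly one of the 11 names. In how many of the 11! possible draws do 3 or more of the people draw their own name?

3205379

# with exactly i fixed is C(11,i)·!(11-i); sum over i=3..11:
  i=3: C(11,3)·!8 = 165·14833 = 2447445
  i=4: C(11,4)·!7 = 330·1854 = 611820
  i=5: C(11,5)·!6 = 462·265 = 122430
  i=6: C(11,6)·!5 = 462·44 = 20328
  i=7: C(11,7)·!4 = 330·9 = 2970
  i=8: C(11,8)·!3 = 165·2 = 330
  i=9: C(11,9)·!2 = 55·1 = 55
  i=10: C(11,10)·!1 = 11·0 = 0
  i=11: C(11,11)·!0 = 1·1 = 1
Total = 3205379.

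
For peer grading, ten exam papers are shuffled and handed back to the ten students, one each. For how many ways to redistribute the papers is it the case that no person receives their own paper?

1334961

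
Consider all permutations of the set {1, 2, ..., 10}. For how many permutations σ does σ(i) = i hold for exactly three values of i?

222480

Pick the 3 fixed positions: C(10,3) = 120 ways.
The other 7 form a derangement: !7 = 1854.
Total: 120 × 1854 = 222480.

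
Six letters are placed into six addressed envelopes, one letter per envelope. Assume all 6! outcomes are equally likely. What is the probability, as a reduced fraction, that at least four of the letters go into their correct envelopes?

Favorable outcomes: Σ_{i≥4} C(6,i)·!(6-i) = 15·1 + 6·0 + 1·1 = 16.
Total outcomes: 6! = 720.
Probability = 16/720 = 1/45.

1/45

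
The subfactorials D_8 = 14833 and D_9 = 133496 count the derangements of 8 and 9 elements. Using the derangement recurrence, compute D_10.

1334961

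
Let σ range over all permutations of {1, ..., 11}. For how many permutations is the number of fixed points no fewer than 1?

Sum C(11,i)·!(11-i) for i = 1..11:
  i=1: C(11,1)·!10 = 11·1334961 = 14684571
  i=2: C(11,2)·!9 = 55·133496 = 7342280
  i=3: C(11,3)·!8 = 165·14833 = 2447445
  i=4: C(11,4)·!7 = 330·1854 = 611820
  i=5: C(11,5)·!6 = 462·265 = 122430
  i=6: C(11,6)·!5 = 462·44 = 20328
  i=7: C(11,7)·!4 = 330·9 = 2970
  i=8: C(11,8)·!3 = 165·2 = 330
  i=9: C(11,9)·!2 = 55·1 = 55
  i=10: C(11,10)·!1 = 11·0 = 0
  i=11: C(11,11)·!0 = 1·1 = 1
Total = 25232230.

25232230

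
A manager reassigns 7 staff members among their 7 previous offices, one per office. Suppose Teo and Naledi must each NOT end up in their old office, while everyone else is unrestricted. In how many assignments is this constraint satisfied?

3720

Let A_j be the event that the j-th constrained one is fixed. By inclusion-exclusion over the 2 events:
Σ_{j=0}^{2} (-1)^j C(2,j)(7-j)!
= C(2,0)·7! - C(2,1)·6! + C(2,2)·5!
= 5040 - 1440 + 120
= 3720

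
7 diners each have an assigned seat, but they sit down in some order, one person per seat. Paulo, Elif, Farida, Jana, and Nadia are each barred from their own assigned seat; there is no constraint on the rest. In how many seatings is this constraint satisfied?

2428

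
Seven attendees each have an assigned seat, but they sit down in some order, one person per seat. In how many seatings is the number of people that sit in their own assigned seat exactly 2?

Pick the 2 fixed positions: C(7,2) = 21 ways.
The remaining 5 must be deranged: !5 = 44.
Total: 21 × 44 = 924.

924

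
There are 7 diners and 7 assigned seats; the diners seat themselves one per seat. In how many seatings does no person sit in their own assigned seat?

By inclusion-exclusion, !7 = Σ (-1)^k · 7!/k! for k=0..7
= 7! - 7!/1! + 7!/2! - 7!/3! + 7!/4! - 7!/5! + 7!/6! - 7!/7!
= 5040 - 5040 + 2520 - 840 + 210 - 42 + 7 - 1
= 1854

1854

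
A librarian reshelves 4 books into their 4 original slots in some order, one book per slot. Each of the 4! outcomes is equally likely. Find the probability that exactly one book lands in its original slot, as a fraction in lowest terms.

1/3

Favorable outcomes: C(4,1)·!3 = 4·2 = 8.
Total outcomes: 4! = 24.
Probability = 8/24 = 1/3.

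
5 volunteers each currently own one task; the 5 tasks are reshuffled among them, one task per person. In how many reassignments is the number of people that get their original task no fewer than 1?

Sum C(5,i)·!(5-i) for i = 1..5:
  i=1: C(5,1)·!4 = 5·9 = 45
  i=2: C(5,2)·!3 = 10·2 = 20
  i=3: C(5,3)·!2 = 10·1 = 10
  i=4: C(5,4)·!1 = 5·0 = 0
  i=5: C(5,5)·!0 = 1·1 = 1
Total = 76.

76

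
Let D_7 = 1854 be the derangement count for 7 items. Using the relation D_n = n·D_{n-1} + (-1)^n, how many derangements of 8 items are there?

14833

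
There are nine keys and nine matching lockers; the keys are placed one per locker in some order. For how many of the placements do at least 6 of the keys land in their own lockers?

Sum C(9,i)·!(9-i) for i = 6..9:
  i=6: C(9,6)·!3 = 84·2 = 168
  i=7: C(9,7)·!2 = 36·1 = 36
  i=8: C(9,8)·!1 = 9·0 = 0
  i=9: C(9,9)·!0 = 1·1 = 1
Total = 205.

205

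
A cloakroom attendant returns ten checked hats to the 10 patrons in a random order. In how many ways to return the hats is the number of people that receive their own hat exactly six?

Pick the 6 fixed positions: C(10,6) = 210 ways.
The other 4 form a derangement: !4 = 9.
Total: 210 × 9 = 1890.

1890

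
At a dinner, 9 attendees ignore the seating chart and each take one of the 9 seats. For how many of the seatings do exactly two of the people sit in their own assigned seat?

66744

Choose which 2 of the 9 are fixed: C(9,2) = 36.
The remaining 7 must be deranged: !7 = 1854.
Total: 36 × 1854 = 66744.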